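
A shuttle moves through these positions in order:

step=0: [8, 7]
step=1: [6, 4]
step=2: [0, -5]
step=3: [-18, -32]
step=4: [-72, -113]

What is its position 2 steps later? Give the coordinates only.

The jumps are [-2, -3], [-6, -9], [-18, -27], [-54, -81] — a geometric progression with ratio 3.
step 5: [-72, -113] + [-162, -243] → [-234, -356]
step 6: [-234, -356] + [-486, -729] → [-720, -1085]

[-720, -1085]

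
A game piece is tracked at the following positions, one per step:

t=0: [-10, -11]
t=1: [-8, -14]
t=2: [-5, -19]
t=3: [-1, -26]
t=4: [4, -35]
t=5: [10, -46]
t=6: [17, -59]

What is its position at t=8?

[34, -91]

Successive displacements: [+2, -3], [+3, -5], [+4, -7], [+5, -9], [+6, -11], [+7, -13] — each changes by [+1, -2].
step 7: [17, -59] + [+8, -15] → [25, -74]
step 8: [25, -74] + [+9, -17] → [34, -91]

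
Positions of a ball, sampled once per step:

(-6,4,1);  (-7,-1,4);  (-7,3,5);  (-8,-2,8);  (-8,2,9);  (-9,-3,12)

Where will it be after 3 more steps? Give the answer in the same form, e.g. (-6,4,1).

Differencing gives (-1,-5,+3), (+0,+4,+1), (-1,-5,+3), (+0,+4,+1), (-1,-5,+3). This is the pattern (-1,-5,+3), (+0,+4,+1) repeated.
step 6: apply (+0,+4,+1) → (-9,1,13)
step 7: apply (-1,-5,+3) → (-10,-4,16)
step 8: apply (+0,+4,+1) → (-10,0,17)

(-10,0,17)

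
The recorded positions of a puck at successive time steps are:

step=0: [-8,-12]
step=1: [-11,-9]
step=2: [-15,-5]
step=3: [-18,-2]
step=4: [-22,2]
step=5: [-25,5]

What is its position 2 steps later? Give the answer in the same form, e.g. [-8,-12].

[-32,12]

The moves between consecutive positions are [-3,+3], [-4,+4], [-3,+3], [-4,+4], [-3,+3]; they repeat the 2-cycle [[-3,+3], [-4,+4]].
step 6: apply [-4,+4] → [-29,9]
step 7: apply [-3,+3] → [-32,12]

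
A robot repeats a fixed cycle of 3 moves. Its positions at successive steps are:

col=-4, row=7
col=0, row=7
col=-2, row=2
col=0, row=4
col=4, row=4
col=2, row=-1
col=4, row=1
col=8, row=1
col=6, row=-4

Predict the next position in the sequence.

col=8, row=-2

Step-to-step displacements: (+4, +0), (-2, -5), (+2, +2), (+4, +0), (-2, -5), (+2, +2), (+4, +0), (-2, -5) — a repeating cycle of length 3.
step 9: apply (+2, +2) → col=8, row=-2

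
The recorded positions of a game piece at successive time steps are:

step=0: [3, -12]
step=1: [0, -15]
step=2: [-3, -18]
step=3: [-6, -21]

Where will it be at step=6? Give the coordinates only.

[-15, -30]

The position changes by [-3, -3] every step.
step 4: [-6, -21] + [-3, -3] → [-9, -24]
step 5: [-9, -24] + [-3, -3] → [-12, -27]
step 6: [-12, -27] + [-3, -3] → [-15, -30]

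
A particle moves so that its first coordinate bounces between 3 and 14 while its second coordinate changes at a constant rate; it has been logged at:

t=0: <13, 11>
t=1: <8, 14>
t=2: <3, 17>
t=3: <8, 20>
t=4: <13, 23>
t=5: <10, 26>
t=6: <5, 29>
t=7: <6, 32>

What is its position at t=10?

The first coordinate reflects between 3 and 14, moving 5 per step.
  step 8: 6 → 11
  step 9: 11 → 12
  step 10: 12 → 7
The second coordinate changes by +3 each step: at step 10 it is 41.

<7, 41>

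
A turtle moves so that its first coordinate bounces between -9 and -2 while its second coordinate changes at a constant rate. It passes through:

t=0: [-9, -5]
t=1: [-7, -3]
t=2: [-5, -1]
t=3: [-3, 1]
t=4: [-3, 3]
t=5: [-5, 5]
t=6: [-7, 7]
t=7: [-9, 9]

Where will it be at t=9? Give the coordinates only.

[-5, 13]

The first coordinate reflects between -9 and -2, moving 2 per step.
  step 8: -9 → -7
  step 9: -7 → -5
The second coordinate changes by +2 each step: at step 9 it is 13.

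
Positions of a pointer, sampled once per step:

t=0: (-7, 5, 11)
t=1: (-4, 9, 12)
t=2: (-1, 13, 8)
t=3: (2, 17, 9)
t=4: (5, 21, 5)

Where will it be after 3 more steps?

Step-to-step displacements: (+3, +4, +1), (+3, +4, -4), (+3, +4, +1), (+3, +4, -4) — a repeating cycle of length 2.
step 5: apply (+3, +4, +1) → (8, 25, 6)
step 6: apply (+3, +4, -4) → (11, 29, 2)
step 7: apply (+3, +4, +1) → (14, 33, 3)

(14, 33, 3)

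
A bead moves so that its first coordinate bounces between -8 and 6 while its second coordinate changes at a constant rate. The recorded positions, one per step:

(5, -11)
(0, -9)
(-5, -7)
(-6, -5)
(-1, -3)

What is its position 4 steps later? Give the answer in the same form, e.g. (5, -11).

The first coordinate reflects between -8 and 6, moving 5 per step.
  step 5: -1 → 4
  step 6: 4 → 3
  step 7: 3 → -2
  step 8: -2 → -7
The second coordinate changes by +2 each step: at step 8 it is 5.

(-7, 5)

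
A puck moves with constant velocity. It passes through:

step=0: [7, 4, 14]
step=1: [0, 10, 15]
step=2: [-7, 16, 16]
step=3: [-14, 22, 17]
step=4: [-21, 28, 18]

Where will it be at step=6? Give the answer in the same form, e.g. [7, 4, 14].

Each step adds [-7, +6, +1] to the position.
step 5: [-21, 28, 18] + [-7, +6, +1] → [-28, 34, 19]
step 6: [-28, 34, 19] + [-7, +6, +1] → [-35, 40, 20]

[-35, 40, 20]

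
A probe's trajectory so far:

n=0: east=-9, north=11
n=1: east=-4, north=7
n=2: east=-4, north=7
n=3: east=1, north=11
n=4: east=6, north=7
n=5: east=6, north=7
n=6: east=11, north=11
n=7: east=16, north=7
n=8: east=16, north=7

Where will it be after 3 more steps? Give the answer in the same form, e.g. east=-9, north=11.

east=26, north=7

Step-to-step displacements: (+5, -4), (+0, +0), (+5, +4), (+5, -4), (+0, +0), (+5, +4), (+5, -4), (+0, +0) — a repeating cycle of length 3.
step 9: apply (+5, +4) → east=21, north=11
step 10: apply (+5, -4) → east=26, north=7
step 11: apply (+0, +0) → east=26, north=7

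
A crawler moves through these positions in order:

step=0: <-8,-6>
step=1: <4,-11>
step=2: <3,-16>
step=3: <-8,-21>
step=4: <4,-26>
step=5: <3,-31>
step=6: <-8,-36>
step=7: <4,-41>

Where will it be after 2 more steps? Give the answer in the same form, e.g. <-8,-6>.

<-8,-51>

First: cycles through -8, 4, 3 every 3 steps. Step 9 lands at position 0 of the cycle → -8.
Second: linear, -5 per step → -51 at step 9.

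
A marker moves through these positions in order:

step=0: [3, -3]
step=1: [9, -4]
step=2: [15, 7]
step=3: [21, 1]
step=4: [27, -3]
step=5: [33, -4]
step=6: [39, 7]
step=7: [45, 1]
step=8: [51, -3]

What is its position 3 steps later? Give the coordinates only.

The first coordinate changes by +6 each step, so at step 11 it is 3 + 11·(6) = 69.
The second coordinate repeats the cycle [-3, -4, 7, 1] with period 4; step 11 mod 4 = 3, giving 1.

[69, 1]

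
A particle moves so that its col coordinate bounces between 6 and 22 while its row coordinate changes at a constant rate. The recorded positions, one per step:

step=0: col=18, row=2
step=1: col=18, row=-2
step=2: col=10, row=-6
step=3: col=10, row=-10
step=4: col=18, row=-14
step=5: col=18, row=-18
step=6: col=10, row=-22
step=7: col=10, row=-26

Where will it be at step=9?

col=18, row=-34

The col coordinate reflects between 6 and 22, moving 8 per step.
  step 8: 10 → 18
  step 9: 18 → 18
The row coordinate changes by -4 each step: at step 9 it is -34.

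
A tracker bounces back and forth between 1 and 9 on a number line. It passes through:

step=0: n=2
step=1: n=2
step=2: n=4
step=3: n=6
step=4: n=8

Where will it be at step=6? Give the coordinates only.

n=6

The value reflects between 1 and 9, moving 2 per step.
  step 5: 8 → 8
  step 6: 8 → 6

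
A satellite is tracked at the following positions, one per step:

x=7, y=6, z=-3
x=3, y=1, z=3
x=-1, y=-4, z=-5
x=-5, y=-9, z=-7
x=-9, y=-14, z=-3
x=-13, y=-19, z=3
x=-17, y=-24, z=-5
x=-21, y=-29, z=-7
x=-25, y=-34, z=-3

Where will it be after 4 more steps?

x=-41, y=-54, z=-3

X: linear, -4 per step → -41 at step 12.
Y: linear, -5 per step → -54 at step 12.
Z: cycles through -3, 3, -5, -7 every 4 steps. Step 12 lands at position 0 of the cycle → -3.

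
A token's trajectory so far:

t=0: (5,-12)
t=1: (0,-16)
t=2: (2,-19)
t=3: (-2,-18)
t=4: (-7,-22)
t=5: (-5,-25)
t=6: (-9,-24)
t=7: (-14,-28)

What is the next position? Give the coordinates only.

Step-to-step displacements: (-5,-4), (+2,-3), (-4,+1), (-5,-4), (+2,-3), (-4,+1), (-5,-4) — a repeating cycle of length 3.
step 8: apply (+2,-3) → (-12,-31)

(-12,-31)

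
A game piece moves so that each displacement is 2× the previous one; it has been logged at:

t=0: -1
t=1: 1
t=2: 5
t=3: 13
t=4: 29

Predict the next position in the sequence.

61

Step-to-step displacements: +2, +4, +8, +16; each is 2× the previous.
step 5: 29 + 32 → 61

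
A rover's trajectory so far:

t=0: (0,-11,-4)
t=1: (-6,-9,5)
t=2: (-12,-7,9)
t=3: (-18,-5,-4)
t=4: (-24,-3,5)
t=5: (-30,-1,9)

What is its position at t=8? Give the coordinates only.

(-48,5,9)

First: linear, -6 per step → -48 at step 8.
Second: linear, +2 per step → 5 at step 8.
Third: cycles through -4, 5, 9 every 3 steps. Step 8 lands at position 2 of the cycle → 9.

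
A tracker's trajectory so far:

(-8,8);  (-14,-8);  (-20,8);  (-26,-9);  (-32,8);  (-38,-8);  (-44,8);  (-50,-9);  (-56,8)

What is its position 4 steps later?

The first coordinate changes by -6 each step, so at step 12 it is -8 + 12·(-6) = -80.
The second coordinate repeats the cycle [8, -8, 8, -9] with period 4; step 12 mod 4 = 0, giving 8.

(-80,8)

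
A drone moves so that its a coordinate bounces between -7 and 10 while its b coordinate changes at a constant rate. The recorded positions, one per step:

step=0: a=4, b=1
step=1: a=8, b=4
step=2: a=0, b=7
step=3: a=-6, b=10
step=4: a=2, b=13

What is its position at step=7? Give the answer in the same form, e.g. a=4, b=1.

The a coordinate travels 8 per step and bounces off the walls at -7 and 10.
  step 5: 2 → 10
  step 6: 10 → 2
  step 7: 2 → -6
The b coordinate changes by +3 each step: at step 7 it is 22.

a=-6, b=22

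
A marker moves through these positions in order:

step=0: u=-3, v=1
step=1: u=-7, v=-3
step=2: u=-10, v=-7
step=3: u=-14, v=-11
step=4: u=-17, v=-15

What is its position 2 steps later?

u=-24, v=-23

Step-to-step displacements: (-4, -4), (-3, -4), (-4, -4), (-3, -4) — a repeating cycle of length 2.
step 5: apply (-4, -4) → u=-21, v=-19
step 6: apply (-3, -4) → u=-24, v=-23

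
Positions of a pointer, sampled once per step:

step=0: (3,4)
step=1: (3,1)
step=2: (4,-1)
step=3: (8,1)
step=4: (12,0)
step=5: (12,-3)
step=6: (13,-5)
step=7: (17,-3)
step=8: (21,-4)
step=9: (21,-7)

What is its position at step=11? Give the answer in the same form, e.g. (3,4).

Differencing gives (+0,-3), (+1,-2), (+4,+2), (+4,-1), (+0,-3), (+1,-2), (+4,+2), (+4,-1), (+0,-3). This is the pattern (+0,-3), (+1,-2), (+4,+2), (+4,-1) repeated.
step 10: apply (+1,-2) → (22,-9)
step 11: apply (+4,+2) → (26,-7)

(26,-7)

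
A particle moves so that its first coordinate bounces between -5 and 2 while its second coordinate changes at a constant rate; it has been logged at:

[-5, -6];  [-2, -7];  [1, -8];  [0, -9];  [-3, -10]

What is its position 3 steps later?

[2, -13]

The first coordinate travels 3 per step and bounces off the walls at -5 and 2.
  step 5: -3 → -4
  step 6: -4 → -1
  step 7: -1 → 2
The second coordinate changes by -1 each step: at step 7 it is -13.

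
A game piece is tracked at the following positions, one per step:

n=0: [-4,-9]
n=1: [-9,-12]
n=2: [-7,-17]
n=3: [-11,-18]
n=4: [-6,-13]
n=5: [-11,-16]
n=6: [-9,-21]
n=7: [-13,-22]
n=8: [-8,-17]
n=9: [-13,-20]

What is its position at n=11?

The moves between consecutive positions are [-5,-3], [+2,-5], [-4,-1], [+5,+5], [-5,-3], [+2,-5], [-4,-1], [+5,+5], [-5,-3]; they repeat the 4-cycle [[-5,-3], [+2,-5], [-4,-1], [+5,+5]].
step 10: apply [+2,-5] → [-11,-25]
step 11: apply [-4,-1] → [-15,-26]

[-15,-26]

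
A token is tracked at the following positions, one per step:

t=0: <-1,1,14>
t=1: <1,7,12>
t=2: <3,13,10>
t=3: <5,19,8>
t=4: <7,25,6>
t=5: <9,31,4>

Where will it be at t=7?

Each step adds <+2,+6,-2> to the position.
step 6: <9,31,4> + <+2,+6,-2> → <11,37,2>
step 7: <11,37,2> + <+2,+6,-2> → <13,43,0>

<13,43,0>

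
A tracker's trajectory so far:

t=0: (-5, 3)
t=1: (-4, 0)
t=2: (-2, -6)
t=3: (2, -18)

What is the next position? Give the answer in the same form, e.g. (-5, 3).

The jumps are (+1, -3), (+2, -6), (+4, -12) — a geometric progression with ratio 2.
step 4: (2, -18) + (+8, -24) → (10, -42)

(10, -42)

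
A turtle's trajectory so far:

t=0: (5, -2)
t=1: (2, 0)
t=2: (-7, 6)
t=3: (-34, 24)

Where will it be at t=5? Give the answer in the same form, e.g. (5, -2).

(-358, 240)

The jumps are (-3, +2), (-9, +6), (-27, +18) — a geometric progression with ratio 3.
step 4: (-34, 24) + (-81, +54) → (-115, 78)
step 5: (-115, 78) + (-243, +162) → (-358, 240)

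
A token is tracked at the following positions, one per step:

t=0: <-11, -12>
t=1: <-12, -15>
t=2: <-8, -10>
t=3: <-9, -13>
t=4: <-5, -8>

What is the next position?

Differencing gives <-1, -3>, <+4, +5>, <-1, -3>, <+4, +5>. This is the pattern <-1, -3>, <+4, +5> repeated.
step 5: apply <-1, -3> → <-6, -11>

<-6, -11>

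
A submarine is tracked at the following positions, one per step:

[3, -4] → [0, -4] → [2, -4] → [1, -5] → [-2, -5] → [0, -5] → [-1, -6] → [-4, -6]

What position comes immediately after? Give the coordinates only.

Differencing gives [-3, +0], [+2, +0], [-1, -1], [-3, +0], [+2, +0], [-1, -1], [-3, +0]. This is the pattern [-3, +0], [+2, +0], [-1, -1] repeated.
step 8: apply [+2, +0] → [-2, -6]

[-2, -6]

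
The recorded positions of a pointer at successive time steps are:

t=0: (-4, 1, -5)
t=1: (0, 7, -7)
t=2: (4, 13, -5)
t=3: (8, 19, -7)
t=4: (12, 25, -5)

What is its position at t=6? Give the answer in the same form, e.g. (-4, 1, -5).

(20, 37, -5)

First: linear, +4 per step → 20 at step 6.
Second: linear, +6 per step → 37 at step 6.
Third: cycles through -5, -7 every 2 steps. Step 6 lands at position 0 of the cycle → -5.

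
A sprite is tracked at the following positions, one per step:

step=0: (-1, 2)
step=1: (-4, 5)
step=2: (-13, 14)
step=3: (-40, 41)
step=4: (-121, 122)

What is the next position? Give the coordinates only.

Consecutive displacements (-3, +3), (-9, +9), (-27, +27), (-81, +81) scale by a factor of 3 each step.
step 5: (-121, 122) + (-243, +243) → (-364, 365)

(-364, 365)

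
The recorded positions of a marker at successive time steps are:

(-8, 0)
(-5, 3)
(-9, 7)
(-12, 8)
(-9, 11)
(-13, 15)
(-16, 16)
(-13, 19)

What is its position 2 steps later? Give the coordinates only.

(-20, 24)

Differencing gives (+3, +3), (-4, +4), (-3, +1), (+3, +3), (-4, +4), (-3, +1), (+3, +3). This is the pattern (+3, +3), (-4, +4), (-3, +1) repeated.
step 8: apply (-4, +4) → (-17, 23)
step 9: apply (-3, +1) → (-20, 24)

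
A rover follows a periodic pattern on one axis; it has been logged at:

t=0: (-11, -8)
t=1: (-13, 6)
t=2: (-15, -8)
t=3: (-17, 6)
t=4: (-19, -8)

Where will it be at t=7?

(-25, 6)

First: linear, -2 per step → -25 at step 7.
Second: cycles through -8, 6 every 2 steps. Step 7 lands at position 1 of the cycle → 6.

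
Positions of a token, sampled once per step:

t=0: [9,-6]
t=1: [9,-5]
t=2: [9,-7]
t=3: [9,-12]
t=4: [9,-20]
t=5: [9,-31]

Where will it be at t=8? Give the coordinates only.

First differences are [+0,+1], [+0,-2], [+0,-5], [+0,-8], [+0,-11]; their common second difference is [+0,-3] (constant acceleration).
step 6: [9,-31] + [+0,-14] → [9,-45]
step 7: [9,-45] + [+0,-17] → [9,-62]
step 8: [9,-62] + [+0,-20] → [9,-82]

[9,-82]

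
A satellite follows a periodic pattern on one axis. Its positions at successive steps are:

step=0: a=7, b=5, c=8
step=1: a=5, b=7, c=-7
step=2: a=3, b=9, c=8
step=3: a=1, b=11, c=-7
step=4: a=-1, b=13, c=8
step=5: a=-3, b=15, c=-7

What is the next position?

a=-5, b=17, c=8

A: linear, -2 per step → -5 at step 6.
B: linear, +2 per step → 17 at step 6.
C: cycles through 8, -7 every 2 steps. Step 6 lands at position 0 of the cycle → 8.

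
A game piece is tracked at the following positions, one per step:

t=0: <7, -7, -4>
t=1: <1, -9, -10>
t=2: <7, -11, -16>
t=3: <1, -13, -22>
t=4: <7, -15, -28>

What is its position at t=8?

The first coordinate repeats the cycle [7, 1] with period 2; step 8 mod 2 = 0, giving 7.
The second coordinate changes by -2 each step, so at step 8 it is -7 + 8·(-2) = -23.
The third coordinate changes by -6 each step, so at step 8 it is -4 + 8·(-6) = -52.

<7, -23, -52>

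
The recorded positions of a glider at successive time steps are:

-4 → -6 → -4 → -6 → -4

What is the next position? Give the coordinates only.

The jumps are -2, +2, -2, +2 — a geometric progression with ratio -1.
step 5: -4 − 2 → -6

-6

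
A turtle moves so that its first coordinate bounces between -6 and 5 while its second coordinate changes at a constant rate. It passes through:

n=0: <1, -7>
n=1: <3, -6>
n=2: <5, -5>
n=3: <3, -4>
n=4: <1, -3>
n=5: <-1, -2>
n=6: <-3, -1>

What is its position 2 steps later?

<-5, 1>

The first coordinate reflects between -6 and 5, moving 2 per step.
  step 7: -3 → -5
  step 8: -5 → -5
The second coordinate changes by +1 each step: at step 8 it is 1.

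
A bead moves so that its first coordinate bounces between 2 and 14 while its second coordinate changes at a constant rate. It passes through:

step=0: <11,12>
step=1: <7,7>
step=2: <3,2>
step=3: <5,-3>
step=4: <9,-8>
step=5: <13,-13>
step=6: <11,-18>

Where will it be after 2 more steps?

The first coordinate reflects between 2 and 14, moving 4 per step.
  step 7: 11 → 7
  step 8: 7 → 3
The second coordinate changes by -5 each step: at step 8 it is -28.

<3,-28>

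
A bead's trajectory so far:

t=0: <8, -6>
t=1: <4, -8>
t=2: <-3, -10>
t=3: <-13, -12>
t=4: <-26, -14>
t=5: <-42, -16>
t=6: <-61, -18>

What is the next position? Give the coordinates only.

Taking differences between consecutive positions: <-4, -2>, <-7, -2>, <-10, -2>, <-13, -2>, <-16, -2>, <-19, -2>. These grow by <-3, +0> each step.
step 7: <-61, -18> + <-22, -2> → <-83, -20>

<-83, -20>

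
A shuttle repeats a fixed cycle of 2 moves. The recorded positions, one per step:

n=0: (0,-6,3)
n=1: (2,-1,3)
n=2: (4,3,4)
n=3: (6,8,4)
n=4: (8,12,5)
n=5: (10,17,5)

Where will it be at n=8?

The moves between consecutive positions are (+2,+5,+0), (+2,+4,+1), (+2,+5,+0), (+2,+4,+1), (+2,+5,+0); they repeat the 2-cycle [(+2,+5,+0), (+2,+4,+1)].
step 6: apply (+2,+4,+1) → (12,21,6)
step 7: apply (+2,+5,+0) → (14,26,6)
step 8: apply (+2,+4,+1) → (16,30,7)

(16,30,7)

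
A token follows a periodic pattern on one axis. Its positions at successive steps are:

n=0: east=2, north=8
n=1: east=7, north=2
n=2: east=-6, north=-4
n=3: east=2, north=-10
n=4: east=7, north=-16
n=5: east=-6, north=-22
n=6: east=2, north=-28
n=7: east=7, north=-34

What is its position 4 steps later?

east=-6, north=-58

The east coordinate repeats the cycle [2, 7, -6] with period 3; step 11 mod 3 = 2, giving -6.
The north coordinate changes by -6 each step, so at step 11 it is 8 + 11·(-6) = -58.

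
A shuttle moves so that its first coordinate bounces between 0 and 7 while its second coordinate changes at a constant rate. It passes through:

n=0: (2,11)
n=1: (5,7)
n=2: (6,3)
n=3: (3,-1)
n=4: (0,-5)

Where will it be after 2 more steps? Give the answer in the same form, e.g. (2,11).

(6,-13)

The first coordinate reflects between 0 and 7, moving 3 per step.
  step 5: 0 → 3
  step 6: 3 → 6
The second coordinate changes by -4 each step: at step 6 it is -13.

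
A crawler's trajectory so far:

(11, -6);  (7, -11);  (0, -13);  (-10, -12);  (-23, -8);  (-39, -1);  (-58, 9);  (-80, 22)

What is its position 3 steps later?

Taking differences between consecutive positions: (-4, -5), (-7, -2), (-10, +1), (-13, +4), (-16, +7), (-19, +10), (-22, +13). These grow by (-3, +3) each step.
step 8: (-80, 22) + (-25, +16) → (-105, 38)
step 9: (-105, 38) + (-28, +19) → (-133, 57)
step 10: (-133, 57) + (-31, +22) → (-164, 79)

(-164, 79)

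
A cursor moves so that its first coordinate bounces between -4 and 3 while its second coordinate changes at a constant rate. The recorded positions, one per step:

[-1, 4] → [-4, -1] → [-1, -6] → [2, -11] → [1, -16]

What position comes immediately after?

The first coordinate reflects between -4 and 3, moving 3 per step.
  step 5: 1 → -2
The second coordinate changes by -5 each step: at step 5 it is -21.

[-2, -21]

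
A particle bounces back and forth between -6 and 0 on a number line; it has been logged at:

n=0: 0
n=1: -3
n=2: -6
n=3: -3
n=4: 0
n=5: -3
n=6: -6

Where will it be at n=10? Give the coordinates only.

-6

The value travels 3 per step and bounces off the walls at -6 and 0.
  step 7: -6 → -3
  step 8: -3 → 0
  step 9: 0 → -3
  step 10: -3 → -6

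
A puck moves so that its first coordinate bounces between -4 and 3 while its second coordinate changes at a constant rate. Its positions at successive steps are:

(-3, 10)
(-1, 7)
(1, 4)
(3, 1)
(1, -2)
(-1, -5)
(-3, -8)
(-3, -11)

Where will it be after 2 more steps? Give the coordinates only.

The first coordinate travels 2 per step and bounces off the walls at -4 and 3.
  step 8: -3 → -1
  step 9: -1 → 1
The second coordinate changes by -3 each step: at step 9 it is -17.

(1, -17)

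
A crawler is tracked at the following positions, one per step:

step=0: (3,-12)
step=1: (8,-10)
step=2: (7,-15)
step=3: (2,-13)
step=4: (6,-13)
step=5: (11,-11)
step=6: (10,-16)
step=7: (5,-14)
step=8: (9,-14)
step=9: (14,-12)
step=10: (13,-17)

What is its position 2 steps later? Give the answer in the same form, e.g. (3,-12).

(12,-15)

Differencing gives (+5,+2), (-1,-5), (-5,+2), (+4,+0), (+5,+2), (-1,-5), (-5,+2), (+4,+0), (+5,+2), (-1,-5). This is the pattern (+5,+2), (-1,-5), (-5,+2), (+4,+0) repeated.
step 11: apply (-5,+2) → (8,-15)
step 12: apply (+4,+0) → (12,-15)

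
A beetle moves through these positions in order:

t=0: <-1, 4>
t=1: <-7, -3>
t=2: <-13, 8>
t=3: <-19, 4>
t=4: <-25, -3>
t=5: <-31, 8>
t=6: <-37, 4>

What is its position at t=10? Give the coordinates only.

<-61, -3>

First: linear, -6 per step → -61 at step 10.
Second: cycles through 4, -3, 8 every 3 steps. Step 10 lands at position 1 of the cycle → -3.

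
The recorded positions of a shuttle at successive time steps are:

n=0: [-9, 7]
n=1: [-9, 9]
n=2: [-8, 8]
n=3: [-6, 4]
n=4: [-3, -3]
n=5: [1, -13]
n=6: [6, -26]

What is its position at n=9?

[27, -83]

Successive displacements: [+0, +2], [+1, -1], [+2, -4], [+3, -7], [+4, -10], [+5, -13] — each changes by [+1, -3].
step 7: [6, -26] + [+6, -16] → [12, -42]
step 8: [12, -42] + [+7, -19] → [19, -61]
step 9: [19, -61] + [+8, -22] → [27, -83]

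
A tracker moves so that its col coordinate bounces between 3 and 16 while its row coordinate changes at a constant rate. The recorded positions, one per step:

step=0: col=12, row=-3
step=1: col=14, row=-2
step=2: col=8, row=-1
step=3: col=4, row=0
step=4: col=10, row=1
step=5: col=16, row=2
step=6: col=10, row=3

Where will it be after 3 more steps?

col=14, row=6

The col coordinate reflects between 3 and 16, moving 6 per step.
  step 7: 10 → 4
  step 8: 4 → 8
  step 9: 8 → 14
The row coordinate changes by +1 each step: at step 9 it is 6.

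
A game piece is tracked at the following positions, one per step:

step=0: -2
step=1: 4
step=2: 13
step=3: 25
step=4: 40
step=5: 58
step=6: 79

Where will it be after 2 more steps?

Taking differences between consecutive positions: +6, +9, +12, +15, +18, +21. These grow by +3 each step.
step 7: 79 + 24 → 103
step 8: 103 + 27 → 130

130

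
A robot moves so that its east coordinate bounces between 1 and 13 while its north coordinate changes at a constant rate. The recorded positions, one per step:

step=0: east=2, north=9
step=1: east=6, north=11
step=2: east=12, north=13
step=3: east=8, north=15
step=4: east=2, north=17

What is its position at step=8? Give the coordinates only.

The east coordinate reflects between 1 and 13, moving 6 per step.
  step 5: 2 → 6
  step 6: 6 → 12
  step 7: 12 → 8
  step 8: 8 → 2
The north coordinate changes by +2 each step: at step 8 it is 25.

east=2, north=25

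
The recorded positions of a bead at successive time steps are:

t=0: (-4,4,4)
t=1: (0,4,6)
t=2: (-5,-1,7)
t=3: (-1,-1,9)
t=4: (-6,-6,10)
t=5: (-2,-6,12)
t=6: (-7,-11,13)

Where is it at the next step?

The moves between consecutive positions are (+4,+0,+2), (-5,-5,+1), (+4,+0,+2), (-5,-5,+1), (+4,+0,+2), (-5,-5,+1); they repeat the 2-cycle [(+4,+0,+2), (-5,-5,+1)].
step 7: apply (+4,+0,+2) → (-3,-11,15)

(-3,-11,15)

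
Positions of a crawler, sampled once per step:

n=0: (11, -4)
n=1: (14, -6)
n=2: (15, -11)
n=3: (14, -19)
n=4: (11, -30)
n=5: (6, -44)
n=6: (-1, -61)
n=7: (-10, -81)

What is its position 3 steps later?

First differences are (+3, -2), (+1, -5), (-1, -8), (-3, -11), (-5, -14), (-7, -17), (-9, -20); their common second difference is (-2, -3) (constant acceleration).
step 8: (-10, -81) + (-11, -23) → (-21, -104)
step 9: (-21, -104) + (-13, -26) → (-34, -130)
step 10: (-34, -130) + (-15, -29) → (-49, -159)

(-49, -159)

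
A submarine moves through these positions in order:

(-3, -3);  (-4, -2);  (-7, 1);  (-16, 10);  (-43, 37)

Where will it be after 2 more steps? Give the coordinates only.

(-367, 361)

Step-to-step displacements: (-1, +1), (-3, +3), (-9, +9), (-27, +27); each is 3× the previous.
step 5: (-43, 37) + (-81, +81) → (-124, 118)
step 6: (-124, 118) + (-243, +243) → (-367, 361)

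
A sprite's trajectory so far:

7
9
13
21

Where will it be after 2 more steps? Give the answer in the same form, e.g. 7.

The jumps are +2, +4, +8 — a geometric progression with ratio 2.
step 4: 21 + 16 → 37
step 5: 37 + 32 → 69

69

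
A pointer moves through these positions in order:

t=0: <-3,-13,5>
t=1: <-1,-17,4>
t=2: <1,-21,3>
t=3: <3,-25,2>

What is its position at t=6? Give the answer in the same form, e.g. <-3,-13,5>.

Each step adds <+2,-4,-1> to the position.
step 4: <3,-25,2> + <+2,-4,-1> → <5,-29,1>
step 5: <5,-29,1> + <+2,-4,-1> → <7,-33,0>
step 6: <7,-33,0> + <+2,-4,-1> → <9,-37,-1>

<9,-37,-1>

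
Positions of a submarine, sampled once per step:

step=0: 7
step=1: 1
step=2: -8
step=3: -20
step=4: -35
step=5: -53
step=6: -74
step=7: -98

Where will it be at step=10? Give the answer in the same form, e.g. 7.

Taking differences between consecutive positions: -6, -9, -12, -15, -18, -21, -24. These grow by -3 each step.
step 8: -98 − 27 → -125
step 9: -125 − 30 → -155
step 10: -155 − 33 → -188

-188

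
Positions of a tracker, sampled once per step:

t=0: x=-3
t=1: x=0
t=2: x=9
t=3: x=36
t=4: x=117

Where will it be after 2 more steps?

Consecutive displacements +3, +9, +27, +81 scale by a factor of 3 each step.
step 5: 117 + 243 → x=360
step 6: 360 + 729 → x=1089

x=1089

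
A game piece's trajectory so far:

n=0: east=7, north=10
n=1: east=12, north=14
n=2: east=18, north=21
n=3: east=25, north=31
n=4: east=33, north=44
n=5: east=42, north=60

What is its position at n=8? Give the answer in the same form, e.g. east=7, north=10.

First differences are (+5, +4), (+6, +7), (+7, +10), (+8, +13), (+9, +16); their common second difference is (+1, +3) (constant acceleration).
step 6: east=42, north=60 + (+10, +19) → east=52, north=79
step 7: east=52, north=79 + (+11, +22) → east=63, north=101
step 8: east=63, north=101 + (+12, +25) → east=75, north=126

east=75, north=126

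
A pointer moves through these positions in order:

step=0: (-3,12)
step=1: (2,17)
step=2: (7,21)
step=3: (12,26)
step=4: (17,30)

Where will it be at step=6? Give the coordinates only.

Differencing gives (+5,+5), (+5,+4), (+5,+5), (+5,+4). This is the pattern (+5,+5), (+5,+4) repeated.
step 5: apply (+5,+5) → (22,35)
step 6: apply (+5,+4) → (27,39)

(27,39)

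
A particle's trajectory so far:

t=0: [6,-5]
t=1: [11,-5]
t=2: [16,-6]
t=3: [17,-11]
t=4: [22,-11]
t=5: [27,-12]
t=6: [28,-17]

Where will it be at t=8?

[38,-18]

The moves between consecutive positions are [+5,+0], [+5,-1], [+1,-5], [+5,+0], [+5,-1], [+1,-5]; they repeat the 3-cycle [[+5,+0], [+5,-1], [+1,-5]].
step 7: apply [+5,+0] → [33,-17]
step 8: apply [+5,-1] → [38,-18]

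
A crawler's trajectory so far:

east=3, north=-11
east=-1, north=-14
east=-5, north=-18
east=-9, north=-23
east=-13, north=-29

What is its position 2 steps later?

east=-21, north=-44

Taking differences between consecutive positions: (-4,-3), (-4,-4), (-4,-5), (-4,-6). These grow by (+0,-1) each step.
step 5: east=-13, north=-29 + (-4,-7) → east=-17, north=-36
step 6: east=-17, north=-36 + (-4,-8) → east=-21, north=-44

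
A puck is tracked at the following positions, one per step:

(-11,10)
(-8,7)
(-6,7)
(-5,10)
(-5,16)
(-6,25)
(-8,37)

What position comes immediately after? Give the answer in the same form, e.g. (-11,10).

(-11,52)

First differences are (+3,-3), (+2,+0), (+1,+3), (+0,+6), (-1,+9), (-2,+12); their common second difference is (-1,+3) (constant acceleration).
step 7: (-8,37) + (-3,+15) → (-11,52)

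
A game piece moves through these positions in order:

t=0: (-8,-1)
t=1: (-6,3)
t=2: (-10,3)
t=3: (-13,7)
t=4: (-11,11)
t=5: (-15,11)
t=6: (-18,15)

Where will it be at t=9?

The moves between consecutive positions are (+2,+4), (-4,+0), (-3,+4), (+2,+4), (-4,+0), (-3,+4); they repeat the 3-cycle [(+2,+4), (-4,+0), (-3,+4)].
step 7: apply (+2,+4) → (-16,19)
step 8: apply (-4,+0) → (-20,19)
step 9: apply (-3,+4) → (-23,23)

(-23,23)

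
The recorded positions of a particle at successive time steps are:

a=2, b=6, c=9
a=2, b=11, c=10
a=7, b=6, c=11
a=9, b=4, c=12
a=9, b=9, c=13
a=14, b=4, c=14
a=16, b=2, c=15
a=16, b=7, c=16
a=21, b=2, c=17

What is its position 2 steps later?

Differencing gives (+0,+5,+1), (+5,-5,+1), (+2,-2,+1), (+0,+5,+1), (+5,-5,+1), (+2,-2,+1), (+0,+5,+1), (+5,-5,+1). This is the pattern (+0,+5,+1), (+5,-5,+1), (+2,-2,+1) repeated.
step 9: apply (+2,-2,+1) → a=23, b=0, c=18
step 10: apply (+0,+5,+1) → a=23, b=5, c=19

a=23, b=5, c=19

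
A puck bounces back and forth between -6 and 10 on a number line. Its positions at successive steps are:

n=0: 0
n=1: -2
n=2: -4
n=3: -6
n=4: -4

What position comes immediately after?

-2

The value travels 2 per step and bounces off the walls at -6 and 10.
  step 5: -4 → -2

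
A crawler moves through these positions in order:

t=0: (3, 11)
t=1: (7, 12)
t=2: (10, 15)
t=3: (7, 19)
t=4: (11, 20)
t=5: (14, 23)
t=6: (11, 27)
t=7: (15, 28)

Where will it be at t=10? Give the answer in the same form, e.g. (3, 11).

Step-to-step displacements: (+4, +1), (+3, +3), (-3, +4), (+4, +1), (+3, +3), (-3, +4), (+4, +1) — a repeating cycle of length 3.
step 8: apply (+3, +3) → (18, 31)
step 9: apply (-3, +4) → (15, 35)
step 10: apply (+4, +1) → (19, 36)

(19, 36)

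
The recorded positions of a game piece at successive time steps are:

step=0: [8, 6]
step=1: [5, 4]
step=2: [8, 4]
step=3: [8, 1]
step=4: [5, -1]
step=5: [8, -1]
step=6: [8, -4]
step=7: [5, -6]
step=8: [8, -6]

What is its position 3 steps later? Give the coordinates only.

[8, -11]

The moves between consecutive positions are [-3, -2], [+3, +0], [+0, -3], [-3, -2], [+3, +0], [+0, -3], [-3, -2], [+3, +0]; they repeat the 3-cycle [[-3, -2], [+3, +0], [+0, -3]].
step 9: apply [+0, -3] → [8, -9]
step 10: apply [-3, -2] → [5, -11]
step 11: apply [+3, +0] → [8, -11]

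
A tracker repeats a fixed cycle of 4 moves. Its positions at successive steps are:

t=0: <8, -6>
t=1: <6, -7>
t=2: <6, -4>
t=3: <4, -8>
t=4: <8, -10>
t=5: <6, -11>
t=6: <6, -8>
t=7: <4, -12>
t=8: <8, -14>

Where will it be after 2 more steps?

<6, -12>

Step-to-step displacements: <-2, -1>, <+0, +3>, <-2, -4>, <+4, -2>, <-2, -1>, <+0, +3>, <-2, -4>, <+4, -2> — a repeating cycle of length 4.
step 9: apply <-2, -1> → <6, -15>
step 10: apply <+0, +3> → <6, -12>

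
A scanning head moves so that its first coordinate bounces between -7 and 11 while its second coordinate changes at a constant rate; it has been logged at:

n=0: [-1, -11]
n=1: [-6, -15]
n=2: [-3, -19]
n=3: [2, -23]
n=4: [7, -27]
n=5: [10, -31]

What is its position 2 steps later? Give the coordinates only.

The first coordinate travels 5 per step and bounces off the walls at -7 and 11.
  step 6: 10 → 5
  step 7: 5 → 0
The second coordinate changes by -4 each step: at step 7 it is -39.

[0, -39]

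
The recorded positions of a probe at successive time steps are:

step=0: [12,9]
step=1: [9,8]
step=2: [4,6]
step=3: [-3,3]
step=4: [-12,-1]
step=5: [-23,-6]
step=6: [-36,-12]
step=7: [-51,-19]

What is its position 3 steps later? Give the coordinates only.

[-108,-46]

Successive displacements: [-3,-1], [-5,-2], [-7,-3], [-9,-4], [-11,-5], [-13,-6], [-15,-7] — each changes by [-2,-1].
step 8: [-51,-19] + [-17,-8] → [-68,-27]
step 9: [-68,-27] + [-19,-9] → [-87,-36]
step 10: [-87,-36] + [-21,-10] → [-108,-46]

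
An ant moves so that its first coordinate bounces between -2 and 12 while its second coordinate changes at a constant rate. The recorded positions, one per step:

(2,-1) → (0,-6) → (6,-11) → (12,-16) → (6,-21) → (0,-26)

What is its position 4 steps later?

The first coordinate travels 6 per step and bounces off the walls at -2 and 12.
  step 6: 0 → 2
  step 7: 2 → 8
  step 8: 8 → 10
  step 9: 10 → 4
The second coordinate changes by -5 each step: at step 9 it is -46.

(4,-46)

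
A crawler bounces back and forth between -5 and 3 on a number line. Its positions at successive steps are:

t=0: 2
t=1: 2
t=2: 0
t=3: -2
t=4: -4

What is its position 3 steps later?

The value reflects between -5 and 3, moving 2 per step.
  step 5: -4 → -4
  step 6: -4 → -2
  step 7: -2 → 0

0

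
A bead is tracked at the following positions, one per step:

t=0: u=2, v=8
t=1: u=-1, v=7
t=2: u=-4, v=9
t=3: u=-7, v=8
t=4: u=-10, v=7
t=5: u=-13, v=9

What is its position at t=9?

The u coordinate changes by -3 each step, so at step 9 it is 2 + 9·(-3) = -25.
The v coordinate repeats the cycle [8, 7, 9] with period 3; step 9 mod 3 = 0, giving 8.

u=-25, v=8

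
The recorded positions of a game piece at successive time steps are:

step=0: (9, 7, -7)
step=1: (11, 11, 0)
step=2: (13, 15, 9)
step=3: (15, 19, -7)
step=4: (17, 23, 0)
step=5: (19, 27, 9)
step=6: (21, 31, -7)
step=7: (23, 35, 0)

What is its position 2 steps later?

The first coordinate changes by +2 each step, so at step 9 it is 9 + 9·(2) = 27.
The second coordinate changes by +4 each step, so at step 9 it is 7 + 9·(4) = 43.
The third coordinate repeats the cycle [-7, 0, 9] with period 3; step 9 mod 3 = 0, giving -7.

(27, 43, -7)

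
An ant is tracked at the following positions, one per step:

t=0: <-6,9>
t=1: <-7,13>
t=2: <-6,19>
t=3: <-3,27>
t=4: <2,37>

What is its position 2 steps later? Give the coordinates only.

<18,63>

Successive displacements: <-1,+4>, <+1,+6>, <+3,+8>, <+5,+10> — each changes by <+2,+2>.
step 5: <2,37> + <+7,+12> → <9,49>
step 6: <9,49> + <+9,+14> → <18,63>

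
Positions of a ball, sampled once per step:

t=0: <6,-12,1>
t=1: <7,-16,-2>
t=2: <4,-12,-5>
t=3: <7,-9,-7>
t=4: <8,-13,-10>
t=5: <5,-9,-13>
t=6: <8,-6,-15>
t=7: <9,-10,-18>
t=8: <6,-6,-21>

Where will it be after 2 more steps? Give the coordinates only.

<10,-7,-26>

Step-to-step displacements: <+1,-4,-3>, <-3,+4,-3>, <+3,+3,-2>, <+1,-4,-3>, <-3,+4,-3>, <+3,+3,-2>, <+1,-4,-3>, <-3,+4,-3> — a repeating cycle of length 3.
step 9: apply <+3,+3,-2> → <9,-3,-23>
step 10: apply <+1,-4,-3> → <10,-7,-26>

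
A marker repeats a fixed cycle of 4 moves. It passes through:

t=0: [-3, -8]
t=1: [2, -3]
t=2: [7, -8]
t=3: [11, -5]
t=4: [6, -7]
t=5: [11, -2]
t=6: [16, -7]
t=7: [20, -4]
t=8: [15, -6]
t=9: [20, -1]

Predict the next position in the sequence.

[25, -6]

The moves between consecutive positions are [+5, +5], [+5, -5], [+4, +3], [-5, -2], [+5, +5], [+5, -5], [+4, +3], [-5, -2], [+5, +5]; they repeat the 4-cycle [[+5, +5], [+5, -5], [+4, +3], [-5, -2]].
step 10: apply [+5, -5] → [25, -6]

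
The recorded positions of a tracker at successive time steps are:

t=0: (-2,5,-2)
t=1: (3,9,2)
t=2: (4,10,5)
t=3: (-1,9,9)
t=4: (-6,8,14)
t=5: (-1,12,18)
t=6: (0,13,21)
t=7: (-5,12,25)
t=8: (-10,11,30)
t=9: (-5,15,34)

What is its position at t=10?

(-4,16,37)

Step-to-step displacements: (+5,+4,+4), (+1,+1,+3), (-5,-1,+4), (-5,-1,+5), (+5,+4,+4), (+1,+1,+3), (-5,-1,+4), (-5,-1,+5), (+5,+4,+4) — a repeating cycle of length 4.
step 10: apply (+1,+1,+3) → (-4,16,37)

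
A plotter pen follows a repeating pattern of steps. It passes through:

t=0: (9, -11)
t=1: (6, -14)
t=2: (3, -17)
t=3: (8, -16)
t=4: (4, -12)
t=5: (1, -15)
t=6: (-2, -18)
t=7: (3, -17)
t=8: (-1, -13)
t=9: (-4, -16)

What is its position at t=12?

(-6, -14)

Differencing gives (-3, -3), (-3, -3), (+5, +1), (-4, +4), (-3, -3), (-3, -3), (+5, +1), (-4, +4), (-3, -3). This is the pattern (-3, -3), (-3, -3), (+5, +1), (-4, +4) repeated.
step 10: apply (-3, -3) → (-7, -19)
step 11: apply (+5, +1) → (-2, -18)
step 12: apply (-4, +4) → (-6, -14)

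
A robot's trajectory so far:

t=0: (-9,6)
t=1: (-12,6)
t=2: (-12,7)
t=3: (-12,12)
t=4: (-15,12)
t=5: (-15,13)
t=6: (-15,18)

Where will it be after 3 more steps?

(-18,24)

Step-to-step displacements: (-3,+0), (+0,+1), (+0,+5), (-3,+0), (+0,+1), (+0,+5) — a repeating cycle of length 3.
step 7: apply (-3,+0) → (-18,18)
step 8: apply (+0,+1) → (-18,19)
step 9: apply (+0,+5) → (-18,24)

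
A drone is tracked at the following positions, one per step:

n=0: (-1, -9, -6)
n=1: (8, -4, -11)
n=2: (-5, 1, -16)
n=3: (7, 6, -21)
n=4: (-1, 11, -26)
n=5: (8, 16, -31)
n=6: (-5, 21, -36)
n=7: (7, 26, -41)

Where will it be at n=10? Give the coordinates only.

(-5, 41, -56)

The first coordinate repeats the cycle [-1, 8, -5, 7] with period 4; step 10 mod 4 = 2, giving -5.
The second coordinate changes by +5 each step, so at step 10 it is -9 + 10·(5) = 41.
The third coordinate changes by -5 each step, so at step 10 it is -6 + 10·(-5) = -56.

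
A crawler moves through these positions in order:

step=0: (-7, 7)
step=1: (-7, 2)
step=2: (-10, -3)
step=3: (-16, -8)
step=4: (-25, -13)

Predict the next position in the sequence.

(-37, -18)

Successive displacements: (+0, -5), (-3, -5), (-6, -5), (-9, -5) — each changes by (-3, +0).
step 5: (-25, -13) + (-12, -5) → (-37, -18)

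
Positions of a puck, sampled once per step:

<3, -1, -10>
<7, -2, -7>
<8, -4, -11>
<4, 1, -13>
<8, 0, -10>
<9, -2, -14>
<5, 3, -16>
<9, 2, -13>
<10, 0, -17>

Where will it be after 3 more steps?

Step-to-step displacements: <+4, -1, +3>, <+1, -2, -4>, <-4, +5, -2>, <+4, -1, +3>, <+1, -2, -4>, <-4, +5, -2>, <+4, -1, +3>, <+1, -2, -4> — a repeating cycle of length 3.
step 9: apply <-4, +5, -2> → <6, 5, -19>
step 10: apply <+4, -1, +3> → <10, 4, -16>
step 11: apply <+1, -2, -4> → <11, 2, -20>

<11, 2, -20>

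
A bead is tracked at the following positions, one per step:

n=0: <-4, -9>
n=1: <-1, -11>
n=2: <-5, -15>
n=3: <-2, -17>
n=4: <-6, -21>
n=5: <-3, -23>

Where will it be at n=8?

<-8, -33>

The moves between consecutive positions are <+3, -2>, <-4, -4>, <+3, -2>, <-4, -4>, <+3, -2>; they repeat the 2-cycle [<+3, -2>, <-4, -4>].
step 6: apply <-4, -4> → <-7, -27>
step 7: apply <+3, -2> → <-4, -29>
step 8: apply <-4, -4> → <-8, -33>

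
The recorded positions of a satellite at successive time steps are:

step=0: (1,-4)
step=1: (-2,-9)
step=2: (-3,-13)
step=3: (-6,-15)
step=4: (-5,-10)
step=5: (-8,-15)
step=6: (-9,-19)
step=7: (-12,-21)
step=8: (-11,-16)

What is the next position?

(-14,-21)

Differencing gives (-3,-5), (-1,-4), (-3,-2), (+1,+5), (-3,-5), (-1,-4), (-3,-2), (+1,+5). This is the pattern (-3,-5), (-1,-4), (-3,-2), (+1,+5) repeated.
step 9: apply (-3,-5) → (-14,-21)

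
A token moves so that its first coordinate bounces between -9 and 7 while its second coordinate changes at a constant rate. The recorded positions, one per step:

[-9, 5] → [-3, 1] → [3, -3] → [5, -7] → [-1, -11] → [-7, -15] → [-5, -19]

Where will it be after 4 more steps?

[-5, -35]

The first coordinate reflects between -9 and 7, moving 6 per step.
  step 7: -5 → 1
  step 8: 1 → 7
  step 9: 7 → 1
  step 10: 1 → -5
The second coordinate changes by -4 each step: at step 10 it is -35.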